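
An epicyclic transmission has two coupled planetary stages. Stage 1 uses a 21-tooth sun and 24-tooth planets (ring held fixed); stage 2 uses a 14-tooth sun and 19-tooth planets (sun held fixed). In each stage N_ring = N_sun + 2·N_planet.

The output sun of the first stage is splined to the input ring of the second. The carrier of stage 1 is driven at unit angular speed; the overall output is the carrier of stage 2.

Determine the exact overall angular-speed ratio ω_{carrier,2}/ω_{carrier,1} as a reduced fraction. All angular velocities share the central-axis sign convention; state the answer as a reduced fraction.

260/77

Stage 1: N_ring = 21 + 2·24 = 69
Stage 1: 21(ω_s−ω_c) = −69(ω_r−ω_c),  ω_r=0, ω_c=1
Stage 1: ω_s = 1 − (69/21)(0−1) = 30/7
  ⇒ ω_s¹/ω_c¹ = 30/7
Stage 2: N_ring = 14 + 2·19 = 52
Stage 2: 14(ω_s−ω_c) = −52(ω_r−ω_c),  ω_s=0, ω_r=1
Stage 2: 14(0−ω_c) = −52(1−ω_c)  ⇒  66ω_c = 52  ⇒  ω_c = 26/33
  ⇒ ω_c²/ω_r² = 26/33
Coupling ω_r² = ω_s¹ ⇒ overall = 30/7 × 26/33 = 260/77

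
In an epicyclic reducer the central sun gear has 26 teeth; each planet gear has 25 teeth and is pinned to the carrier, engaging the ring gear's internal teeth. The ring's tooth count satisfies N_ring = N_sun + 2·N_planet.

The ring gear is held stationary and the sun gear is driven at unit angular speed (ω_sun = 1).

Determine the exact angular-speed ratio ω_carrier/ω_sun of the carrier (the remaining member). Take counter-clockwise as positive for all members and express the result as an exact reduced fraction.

13/51

N_ring = 26 + 2·25 = 76
26(ω_s−ω_c) = −76(ω_r−ω_c),  ω_r=0, ω_s=1
26(1−ω_c) = −76(0−ω_c)  ⇒  102ω_c = 26  ⇒  ω_c = 13/51
ω_c/ω_s = 13/51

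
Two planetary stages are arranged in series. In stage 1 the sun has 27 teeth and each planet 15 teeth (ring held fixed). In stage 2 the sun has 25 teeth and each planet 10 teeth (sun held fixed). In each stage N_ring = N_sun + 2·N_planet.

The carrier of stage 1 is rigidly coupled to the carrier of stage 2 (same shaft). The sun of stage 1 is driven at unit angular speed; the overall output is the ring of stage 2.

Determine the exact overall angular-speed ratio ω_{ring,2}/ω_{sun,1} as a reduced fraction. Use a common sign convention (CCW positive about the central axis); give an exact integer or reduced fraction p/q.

Stage 1: N_ring = 27 + 2·15 = 57
Stage 1: 27(ω_s−ω_c) = −57(ω_r−ω_c),  ω_r=0, ω_s=1
Stage 1: 27(1−ω_c) = −57(0−ω_c)  ⇒  84ω_c = 27  ⇒  ω_c = 9/28
  ⇒ ω_c¹/ω_s¹ = 9/28
Stage 2: N_ring = 25 + 2·10 = 45
Stage 2: 25(ω_s−ω_c) = −45(ω_r−ω_c),  ω_s=0, ω_c=1
Stage 2: ω_r = 1 − (25/45)(0−1) = 14/9
  ⇒ ω_r²/ω_c² = 14/9
Coupling ω_c² = ω_c¹ ⇒ overall = 9/28 × 14/9 = 1/2

1/2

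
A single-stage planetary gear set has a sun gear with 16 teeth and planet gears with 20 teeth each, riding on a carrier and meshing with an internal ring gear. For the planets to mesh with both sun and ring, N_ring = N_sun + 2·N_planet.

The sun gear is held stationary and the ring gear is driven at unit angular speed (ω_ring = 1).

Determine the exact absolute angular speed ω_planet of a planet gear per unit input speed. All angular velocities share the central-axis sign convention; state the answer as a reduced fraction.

N_ring = 16 + 2·20 = 56
16(ω_s−ω_c) = −56(ω_r−ω_c),  ω_s=0, ω_r=1
16(0−ω_c) = −56(1−ω_c)  ⇒  72ω_c = 56  ⇒  ω_c = 7/9
sun–planet: 16·(0−7/9) = −20·(ω_p−ω_c)  ⇒  ω_p−ω_c = −(16/20)·(-7/9) = 28/45
ω_p = 7/9 + 28/45 = 7/5

7/5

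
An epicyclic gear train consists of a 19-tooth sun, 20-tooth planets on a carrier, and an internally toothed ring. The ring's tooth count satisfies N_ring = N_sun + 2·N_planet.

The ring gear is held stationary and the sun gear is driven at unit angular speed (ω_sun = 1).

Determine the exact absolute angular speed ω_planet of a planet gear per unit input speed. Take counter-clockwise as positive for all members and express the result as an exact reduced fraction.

-19/40

N_ring = 19 + 2·20 = 59
19(ω_s−ω_c) = −59(ω_r−ω_c),  ω_r=0, ω_s=1
19(1−ω_c) = −59(0−ω_c)  ⇒  78ω_c = 19  ⇒  ω_c = 19/78
sun–planet: 19·(1−19/78) = −20·(ω_p−ω_c)  ⇒  ω_p−ω_c = −(19/20)·(59/78) = -1121/1560
ω_p = 19/78 − 1121/1560 = -19/40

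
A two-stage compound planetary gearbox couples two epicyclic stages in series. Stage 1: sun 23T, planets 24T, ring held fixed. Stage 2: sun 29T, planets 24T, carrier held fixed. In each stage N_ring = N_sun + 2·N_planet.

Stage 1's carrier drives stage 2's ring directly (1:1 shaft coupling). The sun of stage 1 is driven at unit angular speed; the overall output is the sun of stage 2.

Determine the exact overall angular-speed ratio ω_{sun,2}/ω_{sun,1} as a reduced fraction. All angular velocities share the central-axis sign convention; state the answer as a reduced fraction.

-1771/2726

Stage 1: N_ring = 23 + 2·24 = 71
Stage 1: 23(ω_s−ω_c) = −71(ω_r−ω_c),  ω_r=0, ω_s=1
Stage 1: 23(1−ω_c) = −71(0−ω_c)  ⇒  94ω_c = 23  ⇒  ω_c = 23/94
  ⇒ ω_c¹/ω_s¹ = 23/94
Stage 2: N_ring = 29 + 2·24 = 77
Stage 2: 29(ω_s−ω_c) = −77(ω_r−ω_c),  ω_c=0, ω_r=1
Stage 2: ω_s = 0 − (77/29)(1−0) = -77/29
  ⇒ ω_s²/ω_r² = -77/29
Coupling ω_r² = ω_c¹ ⇒ overall = 23/94 × -77/29 = -1771/2726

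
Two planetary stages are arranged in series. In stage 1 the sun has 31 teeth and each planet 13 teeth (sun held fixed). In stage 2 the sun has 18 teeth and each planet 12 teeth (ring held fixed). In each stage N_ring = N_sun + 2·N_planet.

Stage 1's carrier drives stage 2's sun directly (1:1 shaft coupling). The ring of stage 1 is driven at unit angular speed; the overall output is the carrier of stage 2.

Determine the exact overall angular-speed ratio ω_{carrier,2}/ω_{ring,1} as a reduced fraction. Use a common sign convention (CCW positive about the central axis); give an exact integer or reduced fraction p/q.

171/880

Stage 1: N_ring = 31 + 2·13 = 57
Stage 1: 31(ω_s−ω_c) = −57(ω_r−ω_c),  ω_s=0, ω_r=1
Stage 1: 31(0−ω_c) = −57(1−ω_c)  ⇒  88ω_c = 57  ⇒  ω_c = 57/88
  ⇒ ω_c¹/ω_r¹ = 57/88
Stage 2: N_ring = 18 + 2·12 = 42
Stage 2: 18(ω_s−ω_c) = −42(ω_r−ω_c),  ω_r=0, ω_s=1
Stage 2: 18(1−ω_c) = −42(0−ω_c)  ⇒  60ω_c = 18  ⇒  ω_c = 3/10
  ⇒ ω_c²/ω_s² = 3/10
Coupling ω_s² = ω_c¹ ⇒ overall = 57/88 × 3/10 = 171/880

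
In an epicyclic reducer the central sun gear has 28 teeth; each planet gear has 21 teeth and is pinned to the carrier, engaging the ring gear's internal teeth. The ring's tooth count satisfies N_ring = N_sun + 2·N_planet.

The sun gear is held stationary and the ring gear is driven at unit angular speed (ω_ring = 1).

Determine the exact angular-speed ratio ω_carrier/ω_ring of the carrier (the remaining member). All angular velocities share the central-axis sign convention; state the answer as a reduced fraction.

5/7

N_ring = 28 + 2·21 = 70
28(ω_s−ω_c) = −70(ω_r−ω_c),  ω_s=0, ω_r=1
28(0−ω_c) = −70(1−ω_c)  ⇒  98ω_c = 70  ⇒  ω_c = 5/7
ω_c/ω_r = 5/7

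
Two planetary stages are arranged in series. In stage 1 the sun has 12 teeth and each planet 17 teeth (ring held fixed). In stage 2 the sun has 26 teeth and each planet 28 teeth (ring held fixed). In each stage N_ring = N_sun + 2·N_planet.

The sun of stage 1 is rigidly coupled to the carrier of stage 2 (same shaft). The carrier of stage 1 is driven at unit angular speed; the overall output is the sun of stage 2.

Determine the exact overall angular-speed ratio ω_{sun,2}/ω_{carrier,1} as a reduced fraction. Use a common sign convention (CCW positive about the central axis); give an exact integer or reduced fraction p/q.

261/13

Stage 1: N_ring = 12 + 2·17 = 46
Stage 1: 12(ω_s−ω_c) = −46(ω_r−ω_c),  ω_r=0, ω_c=1
Stage 1: ω_s = 1 − (46/12)(0−1) = 29/6
  ⇒ ω_s¹/ω_c¹ = 29/6
Stage 2: N_ring = 26 + 2·28 = 82
Stage 2: 26(ω_s−ω_c) = −82(ω_r−ω_c),  ω_r=0, ω_c=1
Stage 2: ω_s = 1 − (82/26)(0−1) = 54/13
  ⇒ ω_s²/ω_c² = 54/13
Coupling ω_c² = ω_s¹ ⇒ overall = 29/6 × 54/13 = 261/13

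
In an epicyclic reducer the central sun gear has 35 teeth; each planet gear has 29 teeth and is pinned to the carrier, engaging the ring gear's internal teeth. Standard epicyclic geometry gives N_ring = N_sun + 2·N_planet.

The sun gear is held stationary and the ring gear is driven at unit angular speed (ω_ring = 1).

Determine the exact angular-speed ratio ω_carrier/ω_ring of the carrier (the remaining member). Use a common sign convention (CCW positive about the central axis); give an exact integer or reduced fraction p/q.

N_ring = 35 + 2·29 = 93
35(ω_s−ω_c) = −93(ω_r−ω_c),  ω_s=0, ω_r=1
35(0−ω_c) = −93(1−ω_c)  ⇒  128ω_c = 93  ⇒  ω_c = 93/128
ω_c/ω_r = 93/128

93/128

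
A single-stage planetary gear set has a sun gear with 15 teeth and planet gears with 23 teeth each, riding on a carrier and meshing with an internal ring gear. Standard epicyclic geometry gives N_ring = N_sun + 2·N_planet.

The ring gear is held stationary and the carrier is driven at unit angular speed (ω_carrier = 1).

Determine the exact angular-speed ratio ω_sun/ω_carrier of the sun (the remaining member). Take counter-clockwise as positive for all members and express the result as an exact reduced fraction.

N_ring = 15 + 2·23 = 61
15(ω_s−ω_c) = −61(ω_r−ω_c),  ω_r=0, ω_c=1
ω_s = 1 − (61/15)(0−1) = 76/15
ω_s/ω_c = 76/15

76/15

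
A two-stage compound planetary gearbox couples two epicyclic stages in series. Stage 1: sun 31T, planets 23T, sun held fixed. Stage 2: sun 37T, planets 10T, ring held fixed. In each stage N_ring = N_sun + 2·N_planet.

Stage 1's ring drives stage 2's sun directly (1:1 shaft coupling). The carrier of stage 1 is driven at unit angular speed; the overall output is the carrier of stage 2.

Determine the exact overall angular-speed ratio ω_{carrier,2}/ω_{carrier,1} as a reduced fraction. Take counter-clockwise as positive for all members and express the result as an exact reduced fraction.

1998/3619

Stage 1: N_ring = 31 + 2·23 = 77
Stage 1: 31(ω_s−ω_c) = −77(ω_r−ω_c),  ω_s=0, ω_c=1
Stage 1: ω_r = 1 − (31/77)(0−1) = 108/77
  ⇒ ω_r¹/ω_c¹ = 108/77
Stage 2: N_ring = 37 + 2·10 = 57
Stage 2: 37(ω_s−ω_c) = −57(ω_r−ω_c),  ω_r=0, ω_s=1
Stage 2: 37(1−ω_c) = −57(0−ω_c)  ⇒  94ω_c = 37  ⇒  ω_c = 37/94
  ⇒ ω_c²/ω_s² = 37/94
Coupling ω_s² = ω_r¹ ⇒ overall = 108/77 × 37/94 = 1998/3619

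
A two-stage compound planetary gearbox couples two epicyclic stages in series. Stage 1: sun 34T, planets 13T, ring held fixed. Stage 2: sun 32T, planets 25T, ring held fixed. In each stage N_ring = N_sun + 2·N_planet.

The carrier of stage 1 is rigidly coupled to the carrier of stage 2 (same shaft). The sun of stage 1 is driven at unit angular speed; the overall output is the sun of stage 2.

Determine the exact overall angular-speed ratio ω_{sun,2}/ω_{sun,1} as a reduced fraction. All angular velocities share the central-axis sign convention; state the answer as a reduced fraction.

Stage 1: N_ring = 34 + 2·13 = 60
Stage 1: 34(ω_s−ω_c) = −60(ω_r−ω_c),  ω_r=0, ω_s=1
Stage 1: 34(1−ω_c) = −60(0−ω_c)  ⇒  94ω_c = 34  ⇒  ω_c = 17/47
  ⇒ ω_c¹/ω_s¹ = 17/47
Stage 2: N_ring = 32 + 2·25 = 82
Stage 2: 32(ω_s−ω_c) = −82(ω_r−ω_c),  ω_r=0, ω_c=1
Stage 2: ω_s = 1 − (82/32)(0−1) = 57/16
  ⇒ ω_s²/ω_c² = 57/16
Coupling ω_c² = ω_c¹ ⇒ overall = 17/47 × 57/16 = 969/752

969/752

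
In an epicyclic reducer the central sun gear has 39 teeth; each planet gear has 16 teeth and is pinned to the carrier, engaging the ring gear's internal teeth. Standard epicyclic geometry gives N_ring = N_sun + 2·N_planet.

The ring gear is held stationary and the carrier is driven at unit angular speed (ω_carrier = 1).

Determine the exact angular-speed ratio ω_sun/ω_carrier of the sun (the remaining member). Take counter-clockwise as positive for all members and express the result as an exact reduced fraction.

110/39

N_ring = 39 + 2·16 = 71
39(ω_s−ω_c) = −71(ω_r−ω_c),  ω_r=0, ω_c=1
ω_s = 1 − (71/39)(0−1) = 110/39
ω_s/ω_c = 110/39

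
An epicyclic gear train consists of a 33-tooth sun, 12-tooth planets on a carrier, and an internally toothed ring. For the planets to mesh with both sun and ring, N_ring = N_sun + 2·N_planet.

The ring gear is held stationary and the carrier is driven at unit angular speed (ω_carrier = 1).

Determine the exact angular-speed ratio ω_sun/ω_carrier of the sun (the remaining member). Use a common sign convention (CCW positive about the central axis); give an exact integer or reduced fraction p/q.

30/11

N_ring = 33 + 2·12 = 57
33(ω_s−ω_c) = −57(ω_r−ω_c),  ω_r=0, ω_c=1
ω_s = 1 − (57/33)(0−1) = 30/11
ω_s/ω_c = 30/11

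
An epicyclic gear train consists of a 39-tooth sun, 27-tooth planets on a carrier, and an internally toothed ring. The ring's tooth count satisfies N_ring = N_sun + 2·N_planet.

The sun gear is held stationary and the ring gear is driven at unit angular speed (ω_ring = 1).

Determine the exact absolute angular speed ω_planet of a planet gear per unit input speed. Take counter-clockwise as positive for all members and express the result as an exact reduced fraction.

N_ring = 39 + 2·27 = 93
39(ω_s−ω_c) = −93(ω_r−ω_c),  ω_s=0, ω_r=1
39(0−ω_c) = −93(1−ω_c)  ⇒  132ω_c = 93  ⇒  ω_c = 31/44
sun–planet: 39·(0−31/44) = −27·(ω_p−ω_c)  ⇒  ω_p−ω_c = −(39/27)·(-31/44) = 403/396
ω_p = 31/44 + 403/396 = 31/18

31/18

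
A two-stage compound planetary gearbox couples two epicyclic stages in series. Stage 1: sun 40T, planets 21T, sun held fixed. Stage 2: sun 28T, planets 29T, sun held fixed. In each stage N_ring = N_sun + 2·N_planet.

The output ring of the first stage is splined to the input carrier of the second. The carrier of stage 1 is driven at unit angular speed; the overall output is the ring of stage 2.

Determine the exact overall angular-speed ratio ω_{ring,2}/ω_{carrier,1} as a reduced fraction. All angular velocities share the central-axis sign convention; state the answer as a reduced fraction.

Stage 1: N_ring = 40 + 2·21 = 82
Stage 1: 40(ω_s−ω_c) = −82(ω_r−ω_c),  ω_s=0, ω_c=1
Stage 1: ω_r = 1 − (40/82)(0−1) = 61/41
  ⇒ ω_r¹/ω_c¹ = 61/41
Stage 2: N_ring = 28 + 2·29 = 86
Stage 2: 28(ω_s−ω_c) = −86(ω_r−ω_c),  ω_s=0, ω_c=1
Stage 2: ω_r = 1 − (28/86)(0−1) = 57/43
  ⇒ ω_r²/ω_c² = 57/43
Coupling ω_c² = ω_r¹ ⇒ overall = 61/41 × 57/43 = 3477/1763

3477/1763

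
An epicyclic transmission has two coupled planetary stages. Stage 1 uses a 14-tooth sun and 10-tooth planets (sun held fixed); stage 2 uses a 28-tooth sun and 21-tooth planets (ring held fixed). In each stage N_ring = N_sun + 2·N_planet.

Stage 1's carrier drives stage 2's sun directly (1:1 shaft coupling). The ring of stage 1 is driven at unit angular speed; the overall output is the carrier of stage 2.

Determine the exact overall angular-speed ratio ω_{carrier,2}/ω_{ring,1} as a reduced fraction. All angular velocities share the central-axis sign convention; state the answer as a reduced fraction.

17/84

Stage 1: N_ring = 14 + 2·10 = 34
Stage 1: 14(ω_s−ω_c) = −34(ω_r−ω_c),  ω_s=0, ω_r=1
Stage 1: 14(0−ω_c) = −34(1−ω_c)  ⇒  48ω_c = 34  ⇒  ω_c = 17/24
  ⇒ ω_c¹/ω_r¹ = 17/24
Stage 2: N_ring = 28 + 2·21 = 70
Stage 2: 28(ω_s−ω_c) = −70(ω_r−ω_c),  ω_r=0, ω_s=1
Stage 2: 28(1−ω_c) = −70(0−ω_c)  ⇒  98ω_c = 28  ⇒  ω_c = 2/7
  ⇒ ω_c²/ω_s² = 2/7
Coupling ω_s² = ω_c¹ ⇒ overall = 17/24 × 2/7 = 17/84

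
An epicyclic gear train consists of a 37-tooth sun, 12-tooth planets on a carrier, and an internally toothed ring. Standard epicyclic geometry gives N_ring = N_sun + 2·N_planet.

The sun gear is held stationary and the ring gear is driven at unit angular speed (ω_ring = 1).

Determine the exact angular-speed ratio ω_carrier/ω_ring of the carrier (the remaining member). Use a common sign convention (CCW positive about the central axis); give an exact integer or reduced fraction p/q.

61/98

N_ring = 37 + 2·12 = 61
37(ω_s−ω_c) = −61(ω_r−ω_c),  ω_s=0, ω_r=1
37(0−ω_c) = −61(1−ω_c)  ⇒  98ω_c = 61  ⇒  ω_c = 61/98
ω_c/ω_r = 61/98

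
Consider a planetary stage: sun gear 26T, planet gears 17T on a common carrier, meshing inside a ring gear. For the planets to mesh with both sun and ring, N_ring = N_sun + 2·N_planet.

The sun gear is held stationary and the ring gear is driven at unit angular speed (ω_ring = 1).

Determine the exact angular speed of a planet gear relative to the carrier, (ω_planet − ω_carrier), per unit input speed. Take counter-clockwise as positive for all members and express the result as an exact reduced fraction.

N_ring = 26 + 2·17 = 60
26(ω_s−ω_c) = −60(ω_r−ω_c),  ω_s=0, ω_r=1
26(0−ω_c) = −60(1−ω_c)  ⇒  86ω_c = 60  ⇒  ω_c = 30/43
sun–planet: 26·(0−30/43) = −17·(ω_p−ω_c)  ⇒  ω_p−ω_c = −(26/17)·(-30/43) = 780/731

780/731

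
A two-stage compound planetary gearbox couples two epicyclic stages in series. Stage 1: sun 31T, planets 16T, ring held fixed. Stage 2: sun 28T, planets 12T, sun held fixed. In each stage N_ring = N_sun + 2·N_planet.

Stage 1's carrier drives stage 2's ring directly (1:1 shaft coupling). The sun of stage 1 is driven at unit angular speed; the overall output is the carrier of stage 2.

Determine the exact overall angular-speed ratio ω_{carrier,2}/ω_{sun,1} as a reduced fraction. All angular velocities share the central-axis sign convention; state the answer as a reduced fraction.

403/1880

Stage 1: N_ring = 31 + 2·16 = 63
Stage 1: 31(ω_s−ω_c) = −63(ω_r−ω_c),  ω_r=0, ω_s=1
Stage 1: 31(1−ω_c) = −63(0−ω_c)  ⇒  94ω_c = 31  ⇒  ω_c = 31/94
  ⇒ ω_c¹/ω_s¹ = 31/94
Stage 2: N_ring = 28 + 2·12 = 52
Stage 2: 28(ω_s−ω_c) = −52(ω_r−ω_c),  ω_s=0, ω_r=1
Stage 2: 28(0−ω_c) = −52(1−ω_c)  ⇒  80ω_c = 52  ⇒  ω_c = 13/20
  ⇒ ω_c²/ω_r² = 13/20
Coupling ω_r² = ω_c¹ ⇒ overall = 31/94 × 13/20 = 403/1880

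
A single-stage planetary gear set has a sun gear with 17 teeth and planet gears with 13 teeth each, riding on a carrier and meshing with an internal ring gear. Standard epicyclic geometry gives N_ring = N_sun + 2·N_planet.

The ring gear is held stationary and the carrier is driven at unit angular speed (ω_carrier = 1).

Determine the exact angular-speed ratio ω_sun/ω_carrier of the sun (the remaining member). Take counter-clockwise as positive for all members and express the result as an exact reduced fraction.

60/17

N_ring = 17 + 2·13 = 43
17(ω_s−ω_c) = −43(ω_r−ω_c),  ω_r=0, ω_c=1
ω_s = 1 − (43/17)(0−1) = 60/17
ω_s/ω_c = 60/17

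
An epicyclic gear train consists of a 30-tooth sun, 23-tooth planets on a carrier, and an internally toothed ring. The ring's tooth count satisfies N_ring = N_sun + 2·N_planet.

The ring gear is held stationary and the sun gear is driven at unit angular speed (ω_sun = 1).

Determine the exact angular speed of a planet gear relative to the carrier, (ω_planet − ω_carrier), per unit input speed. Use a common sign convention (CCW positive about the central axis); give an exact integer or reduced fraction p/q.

-1140/1219

N_ring = 30 + 2·23 = 76
30(ω_s−ω_c) = −76(ω_r−ω_c),  ω_r=0, ω_s=1
30(1−ω_c) = −76(0−ω_c)  ⇒  106ω_c = 30  ⇒  ω_c = 15/53
sun–planet: 30·(1−15/53) = −23·(ω_p−ω_c)  ⇒  ω_p−ω_c = −(30/23)·(38/53) = -1140/1219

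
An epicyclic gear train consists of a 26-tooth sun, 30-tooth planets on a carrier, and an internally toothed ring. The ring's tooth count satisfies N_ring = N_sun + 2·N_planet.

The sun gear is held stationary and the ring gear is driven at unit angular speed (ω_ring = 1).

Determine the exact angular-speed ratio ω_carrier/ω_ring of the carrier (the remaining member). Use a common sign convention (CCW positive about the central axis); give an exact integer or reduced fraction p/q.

N_ring = 26 + 2·30 = 86
26(ω_s−ω_c) = −86(ω_r−ω_c),  ω_s=0, ω_r=1
26(0−ω_c) = −86(1−ω_c)  ⇒  112ω_c = 86  ⇒  ω_c = 43/56
ω_c/ω_r = 43/56

43/56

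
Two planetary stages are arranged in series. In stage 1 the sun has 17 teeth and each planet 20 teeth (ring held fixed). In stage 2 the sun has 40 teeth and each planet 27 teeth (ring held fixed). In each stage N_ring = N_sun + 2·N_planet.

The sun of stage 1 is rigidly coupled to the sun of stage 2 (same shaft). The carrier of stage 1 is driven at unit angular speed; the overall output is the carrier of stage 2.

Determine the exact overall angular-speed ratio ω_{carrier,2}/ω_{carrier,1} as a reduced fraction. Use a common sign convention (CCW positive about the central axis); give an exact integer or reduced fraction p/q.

Stage 1: N_ring = 17 + 2·20 = 57
Stage 1: 17(ω_s−ω_c) = −57(ω_r−ω_c),  ω_r=0, ω_c=1
Stage 1: ω_s = 1 − (57/17)(0−1) = 74/17
  ⇒ ω_s¹/ω_c¹ = 74/17
Stage 2: N_ring = 40 + 2·27 = 94
Stage 2: 40(ω_s−ω_c) = −94(ω_r−ω_c),  ω_r=0, ω_s=1
Stage 2: 40(1−ω_c) = −94(0−ω_c)  ⇒  134ω_c = 40  ⇒  ω_c = 20/67
  ⇒ ω_c²/ω_s² = 20/67
Coupling ω_s² = ω_s¹ ⇒ overall = 74/17 × 20/67 = 1480/1139

1480/1139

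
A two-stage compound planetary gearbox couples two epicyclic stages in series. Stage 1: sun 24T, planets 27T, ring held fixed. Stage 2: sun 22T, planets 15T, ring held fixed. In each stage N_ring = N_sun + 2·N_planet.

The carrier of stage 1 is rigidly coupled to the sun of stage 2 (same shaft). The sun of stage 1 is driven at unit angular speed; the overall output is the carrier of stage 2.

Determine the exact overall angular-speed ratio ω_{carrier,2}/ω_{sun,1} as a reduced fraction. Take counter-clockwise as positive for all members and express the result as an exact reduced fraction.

44/629

Stage 1: N_ring = 24 + 2·27 = 78
Stage 1: 24(ω_s−ω_c) = −78(ω_r−ω_c),  ω_r=0, ω_s=1
Stage 1: 24(1−ω_c) = −78(0−ω_c)  ⇒  102ω_c = 24  ⇒  ω_c = 4/17
  ⇒ ω_c¹/ω_s¹ = 4/17
Stage 2: N_ring = 22 + 2·15 = 52
Stage 2: 22(ω_s−ω_c) = −52(ω_r−ω_c),  ω_r=0, ω_s=1
Stage 2: 22(1−ω_c) = −52(0−ω_c)  ⇒  74ω_c = 22  ⇒  ω_c = 11/37
  ⇒ ω_c²/ω_s² = 11/37
Coupling ω_s² = ω_c¹ ⇒ overall = 4/17 × 11/37 = 44/629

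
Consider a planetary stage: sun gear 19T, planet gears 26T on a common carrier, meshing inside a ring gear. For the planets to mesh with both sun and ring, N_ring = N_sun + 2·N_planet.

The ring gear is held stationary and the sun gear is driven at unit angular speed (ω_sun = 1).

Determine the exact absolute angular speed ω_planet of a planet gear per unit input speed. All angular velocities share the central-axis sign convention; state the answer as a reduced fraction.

-19/52

N_ring = 19 + 2·26 = 71
19(ω_s−ω_c) = −71(ω_r−ω_c),  ω_r=0, ω_s=1
19(1−ω_c) = −71(0−ω_c)  ⇒  90ω_c = 19  ⇒  ω_c = 19/90
sun–planet: 19·(1−19/90) = −26·(ω_p−ω_c)  ⇒  ω_p−ω_c = −(19/26)·(71/90) = -1349/2340
ω_p = 19/90 − 1349/2340 = -19/52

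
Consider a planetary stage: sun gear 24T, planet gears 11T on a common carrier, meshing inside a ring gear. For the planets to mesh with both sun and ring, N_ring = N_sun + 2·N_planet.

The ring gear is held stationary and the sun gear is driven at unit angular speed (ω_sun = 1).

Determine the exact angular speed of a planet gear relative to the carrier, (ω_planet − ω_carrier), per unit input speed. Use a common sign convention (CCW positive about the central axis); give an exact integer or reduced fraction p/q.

-552/385

N_ring = 24 + 2·11 = 46
24(ω_s−ω_c) = −46(ω_r−ω_c),  ω_r=0, ω_s=1
24(1−ω_c) = −46(0−ω_c)  ⇒  70ω_c = 24  ⇒  ω_c = 12/35
sun–planet: 24·(1−12/35) = −11·(ω_p−ω_c)  ⇒  ω_p−ω_c = −(24/11)·(23/35) = -552/385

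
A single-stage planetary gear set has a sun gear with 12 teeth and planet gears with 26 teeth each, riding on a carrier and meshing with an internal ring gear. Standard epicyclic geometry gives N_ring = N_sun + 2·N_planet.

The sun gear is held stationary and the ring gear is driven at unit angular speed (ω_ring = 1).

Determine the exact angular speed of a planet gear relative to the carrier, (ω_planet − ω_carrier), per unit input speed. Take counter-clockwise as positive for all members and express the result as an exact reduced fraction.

96/247

N_ring = 12 + 2·26 = 64
12(ω_s−ω_c) = −64(ω_r−ω_c),  ω_s=0, ω_r=1
12(0−ω_c) = −64(1−ω_c)  ⇒  76ω_c = 64  ⇒  ω_c = 16/19
sun–planet: 12·(0−16/19) = −26·(ω_p−ω_c)  ⇒  ω_p−ω_c = −(12/26)·(-16/19) = 96/247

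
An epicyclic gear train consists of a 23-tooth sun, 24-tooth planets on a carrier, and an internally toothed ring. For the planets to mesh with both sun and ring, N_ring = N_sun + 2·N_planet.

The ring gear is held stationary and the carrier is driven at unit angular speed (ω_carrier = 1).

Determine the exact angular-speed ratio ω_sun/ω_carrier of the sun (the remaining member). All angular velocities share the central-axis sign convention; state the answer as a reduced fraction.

94/23

N_ring = 23 + 2·24 = 71
23(ω_s−ω_c) = −71(ω_r−ω_c),  ω_r=0, ω_c=1
ω_s = 1 − (71/23)(0−1) = 94/23
ω_s/ω_c = 94/23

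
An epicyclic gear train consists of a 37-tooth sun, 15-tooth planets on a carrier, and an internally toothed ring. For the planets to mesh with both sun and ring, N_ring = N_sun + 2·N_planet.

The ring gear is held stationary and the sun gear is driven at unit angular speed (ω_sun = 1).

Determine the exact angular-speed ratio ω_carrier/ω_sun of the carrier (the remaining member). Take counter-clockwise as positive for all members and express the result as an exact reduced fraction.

37/104

N_ring = 37 + 2·15 = 67
37(ω_s−ω_c) = −67(ω_r−ω_c),  ω_r=0, ω_s=1
37(1−ω_c) = −67(0−ω_c)  ⇒  104ω_c = 37  ⇒  ω_c = 37/104
ω_c/ω_s = 37/104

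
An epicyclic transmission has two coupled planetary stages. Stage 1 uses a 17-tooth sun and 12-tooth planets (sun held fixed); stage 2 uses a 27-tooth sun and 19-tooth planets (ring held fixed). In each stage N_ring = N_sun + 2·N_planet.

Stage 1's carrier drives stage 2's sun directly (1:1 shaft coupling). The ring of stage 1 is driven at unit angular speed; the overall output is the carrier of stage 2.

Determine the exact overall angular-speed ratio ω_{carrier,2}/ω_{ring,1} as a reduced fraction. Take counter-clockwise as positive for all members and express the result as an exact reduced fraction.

1107/5336

Stage 1: N_ring = 17 + 2·12 = 41
Stage 1: 17(ω_s−ω_c) = −41(ω_r−ω_c),  ω_s=0, ω_r=1
Stage 1: 17(0−ω_c) = −41(1−ω_c)  ⇒  58ω_c = 41  ⇒  ω_c = 41/58
  ⇒ ω_c¹/ω_r¹ = 41/58
Stage 2: N_ring = 27 + 2·19 = 65
Stage 2: 27(ω_s−ω_c) = −65(ω_r−ω_c),  ω_r=0, ω_s=1
Stage 2: 27(1−ω_c) = −65(0−ω_c)  ⇒  92ω_c = 27  ⇒  ω_c = 27/92
  ⇒ ω_c²/ω_s² = 27/92
Coupling ω_s² = ω_c¹ ⇒ overall = 41/58 × 27/92 = 1107/5336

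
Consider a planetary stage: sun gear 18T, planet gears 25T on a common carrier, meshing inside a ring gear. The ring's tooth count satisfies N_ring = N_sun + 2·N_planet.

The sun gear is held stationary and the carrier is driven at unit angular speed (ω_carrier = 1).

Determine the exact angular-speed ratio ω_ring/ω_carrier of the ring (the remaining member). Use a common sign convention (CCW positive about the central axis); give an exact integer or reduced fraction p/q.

N_ring = 18 + 2·25 = 68
18(ω_s−ω_c) = −68(ω_r−ω_c),  ω_s=0, ω_c=1
ω_r = 1 − (18/68)(0−1) = 43/34
ω_r/ω_c = 43/34

43/34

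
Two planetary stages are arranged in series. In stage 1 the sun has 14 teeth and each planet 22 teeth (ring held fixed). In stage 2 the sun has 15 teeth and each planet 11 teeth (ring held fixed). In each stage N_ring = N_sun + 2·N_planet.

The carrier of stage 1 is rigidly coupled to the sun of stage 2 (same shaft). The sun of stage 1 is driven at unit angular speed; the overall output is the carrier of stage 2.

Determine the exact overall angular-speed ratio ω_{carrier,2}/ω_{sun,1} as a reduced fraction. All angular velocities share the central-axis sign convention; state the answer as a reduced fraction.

35/624

Stage 1: N_ring = 14 + 2·22 = 58
Stage 1: 14(ω_s−ω_c) = −58(ω_r−ω_c),  ω_r=0, ω_s=1
Stage 1: 14(1−ω_c) = −58(0−ω_c)  ⇒  72ω_c = 14  ⇒  ω_c = 7/36
  ⇒ ω_c¹/ω_s¹ = 7/36
Stage 2: N_ring = 15 + 2·11 = 37
Stage 2: 15(ω_s−ω_c) = −37(ω_r−ω_c),  ω_r=0, ω_s=1
Stage 2: 15(1−ω_c) = −37(0−ω_c)  ⇒  52ω_c = 15  ⇒  ω_c = 15/52
  ⇒ ω_c²/ω_s² = 15/52
Coupling ω_s² = ω_c¹ ⇒ overall = 7/36 × 15/52 = 35/624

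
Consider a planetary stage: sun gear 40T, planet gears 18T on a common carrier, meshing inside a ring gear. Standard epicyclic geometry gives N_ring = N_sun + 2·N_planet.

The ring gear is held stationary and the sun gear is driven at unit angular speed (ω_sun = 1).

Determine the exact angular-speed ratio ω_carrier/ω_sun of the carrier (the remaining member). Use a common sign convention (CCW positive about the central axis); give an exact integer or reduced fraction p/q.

10/29

N_ring = 40 + 2·18 = 76
40(ω_s−ω_c) = −76(ω_r−ω_c),  ω_r=0, ω_s=1
40(1−ω_c) = −76(0−ω_c)  ⇒  116ω_c = 40  ⇒  ω_c = 10/29
ω_c/ω_s = 10/29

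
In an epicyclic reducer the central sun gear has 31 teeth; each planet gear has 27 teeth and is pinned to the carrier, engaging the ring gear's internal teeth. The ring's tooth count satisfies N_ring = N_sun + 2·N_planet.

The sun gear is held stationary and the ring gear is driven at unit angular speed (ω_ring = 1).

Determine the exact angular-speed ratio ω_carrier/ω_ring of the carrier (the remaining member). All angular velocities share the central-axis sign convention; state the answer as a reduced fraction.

85/116

N_ring = 31 + 2·27 = 85
31(ω_s−ω_c) = −85(ω_r−ω_c),  ω_s=0, ω_r=1
31(0−ω_c) = −85(1−ω_c)  ⇒  116ω_c = 85  ⇒  ω_c = 85/116
ω_c/ω_r = 85/116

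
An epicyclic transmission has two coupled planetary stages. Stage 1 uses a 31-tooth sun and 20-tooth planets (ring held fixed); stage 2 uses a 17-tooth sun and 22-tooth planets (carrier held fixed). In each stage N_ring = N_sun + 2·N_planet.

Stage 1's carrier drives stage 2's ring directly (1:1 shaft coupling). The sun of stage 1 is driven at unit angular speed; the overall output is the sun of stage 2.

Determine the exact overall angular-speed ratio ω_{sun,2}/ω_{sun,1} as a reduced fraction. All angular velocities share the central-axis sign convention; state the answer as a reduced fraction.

Stage 1: N_ring = 31 + 2·20 = 71
Stage 1: 31(ω_s−ω_c) = −71(ω_r−ω_c),  ω_r=0, ω_s=1
Stage 1: 31(1−ω_c) = −71(0−ω_c)  ⇒  102ω_c = 31  ⇒  ω_c = 31/102
  ⇒ ω_c¹/ω_s¹ = 31/102
Stage 2: N_ring = 17 + 2·22 = 61
Stage 2: 17(ω_s−ω_c) = −61(ω_r−ω_c),  ω_c=0, ω_r=1
Stage 2: ω_s = 0 − (61/17)(1−0) = -61/17
  ⇒ ω_s²/ω_r² = -61/17
Coupling ω_r² = ω_c¹ ⇒ overall = 31/102 × -61/17 = -1891/1734

-1891/1734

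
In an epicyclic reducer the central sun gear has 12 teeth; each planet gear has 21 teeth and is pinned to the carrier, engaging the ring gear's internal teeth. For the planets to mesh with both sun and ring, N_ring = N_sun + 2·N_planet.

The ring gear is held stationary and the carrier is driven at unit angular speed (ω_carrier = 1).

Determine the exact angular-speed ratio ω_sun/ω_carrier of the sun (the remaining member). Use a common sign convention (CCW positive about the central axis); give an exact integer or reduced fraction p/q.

N_ring = 12 + 2·21 = 54
12(ω_s−ω_c) = −54(ω_r−ω_c),  ω_r=0, ω_c=1
ω_s = 1 − (54/12)(0−1) = 11/2
ω_s/ω_c = 11/2

11/2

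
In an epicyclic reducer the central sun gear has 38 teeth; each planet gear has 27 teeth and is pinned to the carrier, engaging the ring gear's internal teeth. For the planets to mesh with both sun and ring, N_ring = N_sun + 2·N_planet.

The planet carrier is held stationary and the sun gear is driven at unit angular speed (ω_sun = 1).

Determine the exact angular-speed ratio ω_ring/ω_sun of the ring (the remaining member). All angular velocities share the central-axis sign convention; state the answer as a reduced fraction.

N_ring = 38 + 2·27 = 92
38(ω_s−ω_c) = −92(ω_r−ω_c),  ω_c=0, ω_s=1
ω_r = 0 − (38/92)(1−0) = -19/46
ω_r/ω_s = -19/46

-19/46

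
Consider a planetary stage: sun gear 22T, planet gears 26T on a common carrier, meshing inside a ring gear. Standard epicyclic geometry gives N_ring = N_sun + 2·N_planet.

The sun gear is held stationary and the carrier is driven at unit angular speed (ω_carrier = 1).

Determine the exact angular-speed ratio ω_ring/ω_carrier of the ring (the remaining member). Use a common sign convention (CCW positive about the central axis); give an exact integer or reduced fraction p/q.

48/37

N_ring = 22 + 2·26 = 74
22(ω_s−ω_c) = −74(ω_r−ω_c),  ω_s=0, ω_c=1
ω_r = 1 − (22/74)(0−1) = 48/37
ω_r/ω_c = 48/37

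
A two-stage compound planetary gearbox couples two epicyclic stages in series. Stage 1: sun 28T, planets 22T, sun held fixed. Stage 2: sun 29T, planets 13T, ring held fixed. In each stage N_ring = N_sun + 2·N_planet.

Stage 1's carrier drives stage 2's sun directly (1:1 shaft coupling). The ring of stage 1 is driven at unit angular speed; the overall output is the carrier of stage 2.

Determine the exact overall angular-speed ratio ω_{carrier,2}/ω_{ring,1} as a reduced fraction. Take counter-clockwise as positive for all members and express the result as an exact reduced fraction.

87/350

Stage 1: N_ring = 28 + 2·22 = 72
Stage 1: 28(ω_s−ω_c) = −72(ω_r−ω_c),  ω_s=0, ω_r=1
Stage 1: 28(0−ω_c) = −72(1−ω_c)  ⇒  100ω_c = 72  ⇒  ω_c = 18/25
  ⇒ ω_c¹/ω_r¹ = 18/25
Stage 2: N_ring = 29 + 2·13 = 55
Stage 2: 29(ω_s−ω_c) = −55(ω_r−ω_c),  ω_r=0, ω_s=1
Stage 2: 29(1−ω_c) = −55(0−ω_c)  ⇒  84ω_c = 29  ⇒  ω_c = 29/84
  ⇒ ω_c²/ω_s² = 29/84
Coupling ω_s² = ω_c¹ ⇒ overall = 18/25 × 29/84 = 87/350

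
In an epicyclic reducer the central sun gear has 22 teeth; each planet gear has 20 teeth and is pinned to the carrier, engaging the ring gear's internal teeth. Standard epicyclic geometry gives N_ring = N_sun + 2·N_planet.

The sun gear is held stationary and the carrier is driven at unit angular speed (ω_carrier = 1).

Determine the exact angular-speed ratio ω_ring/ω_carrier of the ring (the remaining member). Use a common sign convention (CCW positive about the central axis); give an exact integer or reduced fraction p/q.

42/31

N_ring = 22 + 2·20 = 62
22(ω_s−ω_c) = −62(ω_r−ω_c),  ω_s=0, ω_c=1
ω_r = 1 − (22/62)(0−1) = 42/31
ω_r/ω_c = 42/31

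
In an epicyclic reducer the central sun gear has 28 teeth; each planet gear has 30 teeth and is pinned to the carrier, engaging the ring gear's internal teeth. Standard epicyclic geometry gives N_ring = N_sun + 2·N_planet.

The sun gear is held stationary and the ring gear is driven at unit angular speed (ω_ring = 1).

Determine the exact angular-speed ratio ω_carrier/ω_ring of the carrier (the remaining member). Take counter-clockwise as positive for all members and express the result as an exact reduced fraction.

22/29

N_ring = 28 + 2·30 = 88
28(ω_s−ω_c) = −88(ω_r−ω_c),  ω_s=0, ω_r=1
28(0−ω_c) = −88(1−ω_c)  ⇒  116ω_c = 88  ⇒  ω_c = 22/29
ω_c/ω_r = 22/29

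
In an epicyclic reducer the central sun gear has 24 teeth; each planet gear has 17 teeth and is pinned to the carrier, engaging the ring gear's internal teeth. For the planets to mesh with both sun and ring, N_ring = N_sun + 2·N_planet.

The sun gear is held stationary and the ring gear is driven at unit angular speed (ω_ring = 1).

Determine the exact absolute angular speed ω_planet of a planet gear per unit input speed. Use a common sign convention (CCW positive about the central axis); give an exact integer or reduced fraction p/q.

N_ring = 24 + 2·17 = 58
24(ω_s−ω_c) = −58(ω_r−ω_c),  ω_s=0, ω_r=1
24(0−ω_c) = −58(1−ω_c)  ⇒  82ω_c = 58  ⇒  ω_c = 29/41
sun–planet: 24·(0−29/41) = −17·(ω_p−ω_c)  ⇒  ω_p−ω_c = −(24/17)·(-29/41) = 696/697
ω_p = 29/41 + 696/697 = 29/17

29/17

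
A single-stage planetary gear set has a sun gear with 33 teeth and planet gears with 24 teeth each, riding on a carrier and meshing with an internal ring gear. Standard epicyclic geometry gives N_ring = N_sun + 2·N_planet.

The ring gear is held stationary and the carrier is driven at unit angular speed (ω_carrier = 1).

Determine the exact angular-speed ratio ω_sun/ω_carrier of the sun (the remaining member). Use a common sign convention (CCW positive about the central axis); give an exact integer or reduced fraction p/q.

38/11

N_ring = 33 + 2·24 = 81
33(ω_s−ω_c) = −81(ω_r−ω_c),  ω_r=0, ω_c=1
ω_s = 1 − (81/33)(0−1) = 38/11
ω_s/ω_c = 38/11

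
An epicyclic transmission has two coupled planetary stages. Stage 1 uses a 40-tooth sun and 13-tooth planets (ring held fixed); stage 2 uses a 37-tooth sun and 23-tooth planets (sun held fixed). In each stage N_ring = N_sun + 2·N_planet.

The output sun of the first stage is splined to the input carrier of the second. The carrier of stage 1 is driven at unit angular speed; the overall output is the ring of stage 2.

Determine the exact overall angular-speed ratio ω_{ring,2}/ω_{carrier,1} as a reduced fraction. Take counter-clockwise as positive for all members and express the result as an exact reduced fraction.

Stage 1: N_ring = 40 + 2·13 = 66
Stage 1: 40(ω_s−ω_c) = −66(ω_r−ω_c),  ω_r=0, ω_c=1
Stage 1: ω_s = 1 − (66/40)(0−1) = 53/20
  ⇒ ω_s¹/ω_c¹ = 53/20
Stage 2: N_ring = 37 + 2·23 = 83
Stage 2: 37(ω_s−ω_c) = −83(ω_r−ω_c),  ω_s=0, ω_c=1
Stage 2: ω_r = 1 − (37/83)(0−1) = 120/83
  ⇒ ω_r²/ω_c² = 120/83
Coupling ω_c² = ω_s¹ ⇒ overall = 53/20 × 120/83 = 318/83

318/83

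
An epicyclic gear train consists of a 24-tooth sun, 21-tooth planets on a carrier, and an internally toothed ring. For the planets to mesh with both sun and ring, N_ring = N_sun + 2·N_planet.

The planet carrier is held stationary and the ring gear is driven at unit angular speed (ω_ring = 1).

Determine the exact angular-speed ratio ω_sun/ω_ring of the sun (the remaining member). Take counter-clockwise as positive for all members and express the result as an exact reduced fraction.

N_ring = 24 + 2·21 = 66
24(ω_s−ω_c) = −66(ω_r−ω_c),  ω_c=0, ω_r=1
ω_s = 0 − (66/24)(1−0) = -11/4
ω_s/ω_r = -11/4

-11/4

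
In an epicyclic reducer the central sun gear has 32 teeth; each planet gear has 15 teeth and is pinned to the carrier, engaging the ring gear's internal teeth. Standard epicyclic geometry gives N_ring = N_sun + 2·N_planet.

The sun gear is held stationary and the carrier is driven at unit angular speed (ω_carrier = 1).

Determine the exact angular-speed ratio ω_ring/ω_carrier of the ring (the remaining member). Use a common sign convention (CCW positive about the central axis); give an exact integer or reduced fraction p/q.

N_ring = 32 + 2·15 = 62
32(ω_s−ω_c) = −62(ω_r−ω_c),  ω_s=0, ω_c=1
ω_r = 1 − (32/62)(0−1) = 47/31
ω_r/ω_c = 47/31

47/31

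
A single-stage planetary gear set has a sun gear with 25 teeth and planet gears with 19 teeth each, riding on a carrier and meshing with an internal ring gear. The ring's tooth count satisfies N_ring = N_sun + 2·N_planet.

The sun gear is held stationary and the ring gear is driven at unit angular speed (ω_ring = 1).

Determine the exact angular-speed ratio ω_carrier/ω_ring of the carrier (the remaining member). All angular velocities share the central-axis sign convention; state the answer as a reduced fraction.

N_ring = 25 + 2·19 = 63
25(ω_s−ω_c) = −63(ω_r−ω_c),  ω_s=0, ω_r=1
25(0−ω_c) = −63(1−ω_c)  ⇒  88ω_c = 63  ⇒  ω_c = 63/88
ω_c/ω_r = 63/88

63/88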